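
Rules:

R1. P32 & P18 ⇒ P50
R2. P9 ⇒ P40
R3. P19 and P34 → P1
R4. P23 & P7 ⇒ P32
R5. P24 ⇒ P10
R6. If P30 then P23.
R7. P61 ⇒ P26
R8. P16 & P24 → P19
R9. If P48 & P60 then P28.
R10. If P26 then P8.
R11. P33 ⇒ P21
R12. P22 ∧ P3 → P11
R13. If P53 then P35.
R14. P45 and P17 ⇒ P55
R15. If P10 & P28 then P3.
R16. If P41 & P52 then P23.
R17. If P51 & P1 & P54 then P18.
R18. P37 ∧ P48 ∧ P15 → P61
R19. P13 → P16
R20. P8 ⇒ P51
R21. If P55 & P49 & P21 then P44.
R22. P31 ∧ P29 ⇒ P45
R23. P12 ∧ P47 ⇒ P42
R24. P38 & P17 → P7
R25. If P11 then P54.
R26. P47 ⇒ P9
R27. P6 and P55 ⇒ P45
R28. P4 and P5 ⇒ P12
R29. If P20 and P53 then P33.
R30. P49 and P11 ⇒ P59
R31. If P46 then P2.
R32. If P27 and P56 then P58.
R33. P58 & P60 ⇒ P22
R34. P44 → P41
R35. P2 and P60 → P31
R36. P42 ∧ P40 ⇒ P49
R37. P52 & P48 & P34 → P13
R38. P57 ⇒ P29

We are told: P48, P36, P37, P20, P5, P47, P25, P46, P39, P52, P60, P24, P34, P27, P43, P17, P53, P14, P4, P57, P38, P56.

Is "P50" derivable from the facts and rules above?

No

Forward chaining from the given facts derives: P10, P28, P35, P3, P7, P9, P12, P33, P2, P58, P22, P31, P13, P29, P40, P21, P11, P16, P45, P42, P54, P49, P19, P55, P44, P59, P41, P1, P23, P32.
The only rule concluding P50 is R1, which needs P18; that is never established.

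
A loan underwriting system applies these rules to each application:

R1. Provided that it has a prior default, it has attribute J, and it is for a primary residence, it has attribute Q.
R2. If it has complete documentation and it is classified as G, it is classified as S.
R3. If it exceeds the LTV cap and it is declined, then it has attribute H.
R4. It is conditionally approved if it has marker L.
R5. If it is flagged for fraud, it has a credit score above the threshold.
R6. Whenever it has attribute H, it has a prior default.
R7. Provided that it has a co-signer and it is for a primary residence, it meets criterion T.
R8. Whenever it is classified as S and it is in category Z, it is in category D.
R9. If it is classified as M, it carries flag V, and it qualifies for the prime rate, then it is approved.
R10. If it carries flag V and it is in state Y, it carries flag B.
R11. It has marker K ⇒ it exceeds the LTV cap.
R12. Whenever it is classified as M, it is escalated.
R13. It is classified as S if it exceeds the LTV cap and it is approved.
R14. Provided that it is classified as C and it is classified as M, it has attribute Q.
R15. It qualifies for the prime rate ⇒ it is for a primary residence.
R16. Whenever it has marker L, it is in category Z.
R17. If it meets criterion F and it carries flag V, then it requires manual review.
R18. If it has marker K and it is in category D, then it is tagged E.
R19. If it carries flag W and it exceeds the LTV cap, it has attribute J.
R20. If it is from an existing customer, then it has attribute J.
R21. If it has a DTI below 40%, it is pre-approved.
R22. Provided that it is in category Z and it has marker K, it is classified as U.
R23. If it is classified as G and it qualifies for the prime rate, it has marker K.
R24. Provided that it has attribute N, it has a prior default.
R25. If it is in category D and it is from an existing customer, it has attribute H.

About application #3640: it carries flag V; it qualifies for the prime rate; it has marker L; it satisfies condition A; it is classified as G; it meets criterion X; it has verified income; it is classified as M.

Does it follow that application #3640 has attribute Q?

No

Forward chaining from the given facts derives: is conditionally approved, is approved, is escalated, is for a primary residence, is in category Z, has marker K, exceeds the LTV cap, is classified as S, is classified as U, is in category D, is tagged E.
Rules concluding "it has attribute Q": R1 needs "it has a prior default"; R14 needs "it is classified as C" — none of these are established.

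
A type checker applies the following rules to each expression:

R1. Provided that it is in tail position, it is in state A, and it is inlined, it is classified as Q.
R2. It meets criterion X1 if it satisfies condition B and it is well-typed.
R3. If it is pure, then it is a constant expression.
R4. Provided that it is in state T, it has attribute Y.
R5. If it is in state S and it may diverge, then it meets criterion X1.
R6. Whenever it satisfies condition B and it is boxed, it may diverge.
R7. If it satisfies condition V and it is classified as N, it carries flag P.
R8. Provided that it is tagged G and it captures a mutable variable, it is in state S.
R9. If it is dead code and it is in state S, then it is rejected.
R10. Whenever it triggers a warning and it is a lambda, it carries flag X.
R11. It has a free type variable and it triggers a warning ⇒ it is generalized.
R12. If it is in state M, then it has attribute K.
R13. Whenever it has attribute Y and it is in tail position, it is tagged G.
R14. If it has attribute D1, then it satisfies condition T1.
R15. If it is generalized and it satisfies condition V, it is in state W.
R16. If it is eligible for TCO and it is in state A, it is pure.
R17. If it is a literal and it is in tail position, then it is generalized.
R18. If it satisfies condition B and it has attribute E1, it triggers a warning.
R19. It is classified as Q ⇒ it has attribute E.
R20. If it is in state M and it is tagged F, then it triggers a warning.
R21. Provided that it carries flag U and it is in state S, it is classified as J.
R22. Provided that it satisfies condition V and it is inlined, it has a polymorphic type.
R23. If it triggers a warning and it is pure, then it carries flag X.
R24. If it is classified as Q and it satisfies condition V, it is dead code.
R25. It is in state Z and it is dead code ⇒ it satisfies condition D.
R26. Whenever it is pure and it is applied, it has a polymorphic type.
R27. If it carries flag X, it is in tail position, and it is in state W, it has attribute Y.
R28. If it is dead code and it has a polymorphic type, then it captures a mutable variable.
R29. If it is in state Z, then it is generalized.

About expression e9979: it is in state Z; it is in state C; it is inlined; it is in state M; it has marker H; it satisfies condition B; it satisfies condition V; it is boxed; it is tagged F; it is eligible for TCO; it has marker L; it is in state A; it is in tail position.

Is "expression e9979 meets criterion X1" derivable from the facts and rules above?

By R1 (it is in tail position, it is in state A, it is inlined): it is classified as Q.
By R6 (it satisfies condition B, it is boxed): it may diverge.
By R16 (it is eligible for TCO, it is in state A): it is pure.
By R20 (it is in state M, it is tagged F): it triggers a warning.
By R22 (it satisfies condition V, it is inlined): it has a polymorphic type.
By R23 (it triggers a warning, it is pure): it carries flag X.
By R24 (it is classified as Q, it satisfies condition V): it is dead code.
By R28 (it is dead code, it has a polymorphic type): it captures a mutable variable.
By R29 (it is in state Z): it is generalized.
By R15 (it is generalized, it satisfies condition V): it is in state W.
By R27 (it carries flag X, it is in tail position, it is in state W): it has attribute Y.
By R13 (it has attribute Y, it is in tail position): it is tagged G.
By R8 (it is tagged G, it captures a mutable variable): it is in state S.
By R5 (it is in state S, it may diverge): it meets criterion X1.

Yes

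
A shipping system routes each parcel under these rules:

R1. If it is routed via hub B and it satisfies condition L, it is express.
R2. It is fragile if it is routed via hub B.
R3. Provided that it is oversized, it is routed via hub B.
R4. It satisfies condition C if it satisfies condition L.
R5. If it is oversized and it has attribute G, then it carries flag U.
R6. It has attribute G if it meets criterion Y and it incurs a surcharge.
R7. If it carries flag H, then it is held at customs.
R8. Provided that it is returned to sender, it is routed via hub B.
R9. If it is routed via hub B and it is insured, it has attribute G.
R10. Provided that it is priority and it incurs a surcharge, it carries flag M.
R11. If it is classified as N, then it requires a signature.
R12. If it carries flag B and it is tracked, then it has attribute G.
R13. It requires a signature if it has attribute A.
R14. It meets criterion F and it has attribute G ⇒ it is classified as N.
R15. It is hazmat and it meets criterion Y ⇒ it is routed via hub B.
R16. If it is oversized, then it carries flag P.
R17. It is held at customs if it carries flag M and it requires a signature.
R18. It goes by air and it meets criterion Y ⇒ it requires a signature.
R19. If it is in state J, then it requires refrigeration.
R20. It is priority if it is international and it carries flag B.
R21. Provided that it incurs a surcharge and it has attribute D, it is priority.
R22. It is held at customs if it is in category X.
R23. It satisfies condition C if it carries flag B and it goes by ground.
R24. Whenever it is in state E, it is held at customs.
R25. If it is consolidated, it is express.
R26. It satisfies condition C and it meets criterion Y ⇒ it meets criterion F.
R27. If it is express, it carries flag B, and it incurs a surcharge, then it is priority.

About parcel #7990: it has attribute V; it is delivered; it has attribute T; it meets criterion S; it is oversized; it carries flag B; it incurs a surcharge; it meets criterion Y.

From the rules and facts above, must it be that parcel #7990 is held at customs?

Forward chaining from the given facts derives: is routed via hub B, has attribute G, carries flag P, is fragile, carries flag U.
Rules concluding "it is held at customs": R7 needs "it carries flag H"; R17 needs "it carries flag M"; R22 needs "it is in category X"; R24 needs "it is in state E" — none of these are established.

No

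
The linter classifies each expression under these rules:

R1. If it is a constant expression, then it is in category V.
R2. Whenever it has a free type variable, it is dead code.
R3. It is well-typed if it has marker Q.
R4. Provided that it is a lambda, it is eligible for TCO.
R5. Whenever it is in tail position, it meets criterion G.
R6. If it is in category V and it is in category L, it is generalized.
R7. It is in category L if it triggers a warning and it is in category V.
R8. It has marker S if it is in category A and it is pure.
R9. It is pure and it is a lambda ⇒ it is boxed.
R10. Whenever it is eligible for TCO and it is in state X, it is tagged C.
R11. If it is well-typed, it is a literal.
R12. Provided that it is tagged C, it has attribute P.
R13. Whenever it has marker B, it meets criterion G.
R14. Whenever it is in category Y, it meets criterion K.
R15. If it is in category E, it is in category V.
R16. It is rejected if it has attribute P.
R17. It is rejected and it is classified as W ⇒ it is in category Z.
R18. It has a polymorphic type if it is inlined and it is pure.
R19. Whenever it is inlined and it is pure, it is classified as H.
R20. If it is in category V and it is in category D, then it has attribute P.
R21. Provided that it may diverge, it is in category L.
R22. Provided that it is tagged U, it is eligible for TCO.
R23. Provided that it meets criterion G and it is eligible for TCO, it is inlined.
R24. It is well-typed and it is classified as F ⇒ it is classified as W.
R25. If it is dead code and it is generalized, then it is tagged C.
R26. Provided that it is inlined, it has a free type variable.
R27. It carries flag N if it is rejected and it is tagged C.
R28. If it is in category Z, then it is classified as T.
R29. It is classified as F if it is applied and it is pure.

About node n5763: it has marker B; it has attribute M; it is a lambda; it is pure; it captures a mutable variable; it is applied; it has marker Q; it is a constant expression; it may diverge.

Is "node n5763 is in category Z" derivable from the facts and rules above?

By R1 (it is a constant expression): it is in category V.
By R3 (it has marker Q): it is well-typed.
By R4 (it is a lambda): it is eligible for TCO.
By R13 (it has marker B): it meets criterion G.
By R21 (it may diverge): it is in category L.
By R23 (it meets criterion G, it is eligible for TCO): it is inlined.
By R26 (it is inlined): it has a free type variable.
By R29 (it is applied, it is pure): it is classified as F.
By R2 (it has a free type variable): it is dead code.
By R6 (it is in category V, it is in category L): it is generalized.
By R24 (it is well-typed, it is classified as F): it is classified as W.
By R25 (it is dead code, it is generalized): it is tagged C.
By R12 (it is tagged C): it has attribute P.
By R16 (it has attribute P): it is rejected.
By R17 (it is rejected, it is classified as W): it is in category Z.

Yes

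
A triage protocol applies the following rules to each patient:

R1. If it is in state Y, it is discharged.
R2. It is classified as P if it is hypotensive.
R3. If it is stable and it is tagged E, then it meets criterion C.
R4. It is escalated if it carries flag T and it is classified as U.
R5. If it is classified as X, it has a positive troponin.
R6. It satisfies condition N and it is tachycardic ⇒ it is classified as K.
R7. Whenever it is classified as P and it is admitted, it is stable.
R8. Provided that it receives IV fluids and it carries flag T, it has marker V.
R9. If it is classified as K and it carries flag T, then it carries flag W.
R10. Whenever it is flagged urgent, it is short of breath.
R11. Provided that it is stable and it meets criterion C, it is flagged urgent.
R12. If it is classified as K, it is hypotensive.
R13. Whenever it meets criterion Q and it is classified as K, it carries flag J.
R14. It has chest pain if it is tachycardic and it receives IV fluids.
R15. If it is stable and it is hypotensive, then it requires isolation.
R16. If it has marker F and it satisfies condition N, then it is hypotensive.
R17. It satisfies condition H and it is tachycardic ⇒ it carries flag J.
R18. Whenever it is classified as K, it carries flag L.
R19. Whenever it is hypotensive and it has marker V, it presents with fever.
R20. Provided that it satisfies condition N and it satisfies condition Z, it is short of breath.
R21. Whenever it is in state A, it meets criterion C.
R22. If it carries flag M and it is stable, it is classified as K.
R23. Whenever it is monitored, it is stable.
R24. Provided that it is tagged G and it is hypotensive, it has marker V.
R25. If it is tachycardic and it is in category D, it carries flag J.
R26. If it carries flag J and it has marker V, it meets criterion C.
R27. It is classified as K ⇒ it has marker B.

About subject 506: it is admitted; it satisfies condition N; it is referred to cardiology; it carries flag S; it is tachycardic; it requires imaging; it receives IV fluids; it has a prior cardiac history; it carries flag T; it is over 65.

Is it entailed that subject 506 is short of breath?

Forward chaining from the given facts derives: is classified as K, has marker V, carries flag W, is hypotensive, has chest pain, carries flag L, presents with fever, has marker B, is classified as P, is stable, requires isolation.
Rules concluding "it is short of breath": R10 needs "it is flagged urgent"; R20 needs "it satisfies condition Z" — none of these are established.

No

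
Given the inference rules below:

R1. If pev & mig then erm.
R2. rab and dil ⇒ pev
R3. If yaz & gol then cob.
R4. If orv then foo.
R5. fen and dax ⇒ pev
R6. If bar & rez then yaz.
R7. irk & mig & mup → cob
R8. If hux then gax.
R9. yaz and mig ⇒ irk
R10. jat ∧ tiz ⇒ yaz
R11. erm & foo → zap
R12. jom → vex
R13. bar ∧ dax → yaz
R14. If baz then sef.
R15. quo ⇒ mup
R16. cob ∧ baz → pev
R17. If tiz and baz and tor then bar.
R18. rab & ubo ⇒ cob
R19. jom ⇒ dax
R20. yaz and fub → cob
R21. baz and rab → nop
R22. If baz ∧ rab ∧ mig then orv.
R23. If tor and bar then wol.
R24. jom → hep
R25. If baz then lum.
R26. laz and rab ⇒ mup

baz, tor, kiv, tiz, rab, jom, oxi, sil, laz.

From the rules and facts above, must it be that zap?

No

Forward chaining from the given facts derives: vex, sef, bar, dax, nop, wol, hep, lum, mup, yaz.
The only rule concluding zap is R11, which needs erm; that is never established.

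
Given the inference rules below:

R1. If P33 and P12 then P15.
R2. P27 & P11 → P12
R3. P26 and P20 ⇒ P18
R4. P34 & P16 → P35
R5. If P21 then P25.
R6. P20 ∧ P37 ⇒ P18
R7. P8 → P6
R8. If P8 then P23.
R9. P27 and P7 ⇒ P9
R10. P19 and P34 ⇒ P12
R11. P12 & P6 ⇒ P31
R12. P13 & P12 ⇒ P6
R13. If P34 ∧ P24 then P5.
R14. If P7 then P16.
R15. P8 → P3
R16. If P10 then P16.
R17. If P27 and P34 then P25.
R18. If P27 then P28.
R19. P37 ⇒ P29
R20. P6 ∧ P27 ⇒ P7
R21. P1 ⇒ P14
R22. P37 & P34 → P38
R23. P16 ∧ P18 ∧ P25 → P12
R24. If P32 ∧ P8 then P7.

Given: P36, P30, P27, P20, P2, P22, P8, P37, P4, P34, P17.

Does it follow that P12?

P18  (by R6: P20, P37)
P6  (by R7: P8)
P25  (by R17: P27, P34)
P7  (by R20: P6, P27)
P16  (by R14: P7)
P12  (by R23: P16, P18, P25)

Yes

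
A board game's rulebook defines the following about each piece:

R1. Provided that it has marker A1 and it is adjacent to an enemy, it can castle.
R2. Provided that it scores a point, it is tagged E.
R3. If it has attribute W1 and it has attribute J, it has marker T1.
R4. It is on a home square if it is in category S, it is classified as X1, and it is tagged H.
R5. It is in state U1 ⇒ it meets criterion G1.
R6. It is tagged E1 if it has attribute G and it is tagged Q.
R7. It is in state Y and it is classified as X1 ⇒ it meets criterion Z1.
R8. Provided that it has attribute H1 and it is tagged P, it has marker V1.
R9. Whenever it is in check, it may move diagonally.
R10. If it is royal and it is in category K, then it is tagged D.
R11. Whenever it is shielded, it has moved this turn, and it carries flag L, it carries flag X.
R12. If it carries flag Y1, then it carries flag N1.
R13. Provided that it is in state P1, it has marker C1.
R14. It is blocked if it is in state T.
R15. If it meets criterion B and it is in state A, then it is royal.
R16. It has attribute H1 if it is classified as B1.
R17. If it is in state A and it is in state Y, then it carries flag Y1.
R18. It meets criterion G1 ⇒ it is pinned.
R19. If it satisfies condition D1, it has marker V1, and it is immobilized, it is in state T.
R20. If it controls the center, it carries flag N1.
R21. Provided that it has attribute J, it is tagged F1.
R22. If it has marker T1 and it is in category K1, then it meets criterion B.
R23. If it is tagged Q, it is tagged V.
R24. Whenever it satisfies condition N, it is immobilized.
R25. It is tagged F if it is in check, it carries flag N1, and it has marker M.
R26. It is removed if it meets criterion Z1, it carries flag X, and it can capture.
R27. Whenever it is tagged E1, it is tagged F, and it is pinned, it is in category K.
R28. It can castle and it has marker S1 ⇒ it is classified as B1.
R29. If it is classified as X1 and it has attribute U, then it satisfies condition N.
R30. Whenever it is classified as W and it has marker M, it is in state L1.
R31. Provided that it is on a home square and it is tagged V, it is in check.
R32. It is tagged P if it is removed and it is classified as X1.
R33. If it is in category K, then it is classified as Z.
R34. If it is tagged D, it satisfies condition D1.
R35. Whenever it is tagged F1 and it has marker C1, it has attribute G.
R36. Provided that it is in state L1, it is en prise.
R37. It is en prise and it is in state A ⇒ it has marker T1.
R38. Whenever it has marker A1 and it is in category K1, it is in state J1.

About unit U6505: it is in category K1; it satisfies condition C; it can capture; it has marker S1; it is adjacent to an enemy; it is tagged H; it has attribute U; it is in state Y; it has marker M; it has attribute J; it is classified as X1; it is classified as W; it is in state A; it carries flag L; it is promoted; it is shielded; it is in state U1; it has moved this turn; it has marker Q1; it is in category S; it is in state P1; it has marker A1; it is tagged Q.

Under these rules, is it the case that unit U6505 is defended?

Forward chaining from the given facts derives: can castle, is on a home square, meets criterion G1, meets criterion Z1, carries flag X, has marker C1, carries flag Y1, is pinned, is tagged F1, is tagged V, is removed, is classified as B1, satisfies condition N, is in state L1, is in check, is tagged P, has attribute G, is en prise, has marker T1, is in state J1, is tagged E1, may move diagonally, carries flag N1, has attribute H1, meets criterion B, is immobilized, is tagged F, is in category K, is classified as Z, has marker V1, is royal, is tagged D, satisfies condition D1, is in state T, is blocked.
No rule has "it is defended" as its conclusion, and it is not among the given facts.

No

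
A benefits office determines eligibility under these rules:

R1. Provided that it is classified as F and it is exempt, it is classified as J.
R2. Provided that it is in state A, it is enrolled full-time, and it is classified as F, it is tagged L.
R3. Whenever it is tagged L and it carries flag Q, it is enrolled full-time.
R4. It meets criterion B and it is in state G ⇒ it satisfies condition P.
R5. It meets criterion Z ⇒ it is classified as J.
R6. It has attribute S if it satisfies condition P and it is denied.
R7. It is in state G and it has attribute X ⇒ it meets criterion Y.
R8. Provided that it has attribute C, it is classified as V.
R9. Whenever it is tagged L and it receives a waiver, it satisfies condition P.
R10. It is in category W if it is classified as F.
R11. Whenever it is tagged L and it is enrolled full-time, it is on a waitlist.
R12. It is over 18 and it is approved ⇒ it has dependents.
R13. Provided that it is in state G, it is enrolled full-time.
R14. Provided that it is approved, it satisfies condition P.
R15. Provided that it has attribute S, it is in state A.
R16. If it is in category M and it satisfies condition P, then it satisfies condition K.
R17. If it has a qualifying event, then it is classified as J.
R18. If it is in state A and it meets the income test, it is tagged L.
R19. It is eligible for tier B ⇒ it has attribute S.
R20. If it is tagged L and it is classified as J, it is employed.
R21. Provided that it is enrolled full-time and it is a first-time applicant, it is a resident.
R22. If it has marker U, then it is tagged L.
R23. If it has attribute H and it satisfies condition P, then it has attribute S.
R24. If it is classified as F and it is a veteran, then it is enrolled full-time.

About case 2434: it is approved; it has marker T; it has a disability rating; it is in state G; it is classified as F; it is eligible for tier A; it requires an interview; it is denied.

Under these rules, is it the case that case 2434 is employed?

Forward chaining from the given facts derives: is in category W, is enrolled full-time, satisfies condition P, has attribute S, is in state A, is tagged L, is on a waitlist.
The only rule concluding "it is employed" is R20, which needs "it is classified as J"; that is never established.

No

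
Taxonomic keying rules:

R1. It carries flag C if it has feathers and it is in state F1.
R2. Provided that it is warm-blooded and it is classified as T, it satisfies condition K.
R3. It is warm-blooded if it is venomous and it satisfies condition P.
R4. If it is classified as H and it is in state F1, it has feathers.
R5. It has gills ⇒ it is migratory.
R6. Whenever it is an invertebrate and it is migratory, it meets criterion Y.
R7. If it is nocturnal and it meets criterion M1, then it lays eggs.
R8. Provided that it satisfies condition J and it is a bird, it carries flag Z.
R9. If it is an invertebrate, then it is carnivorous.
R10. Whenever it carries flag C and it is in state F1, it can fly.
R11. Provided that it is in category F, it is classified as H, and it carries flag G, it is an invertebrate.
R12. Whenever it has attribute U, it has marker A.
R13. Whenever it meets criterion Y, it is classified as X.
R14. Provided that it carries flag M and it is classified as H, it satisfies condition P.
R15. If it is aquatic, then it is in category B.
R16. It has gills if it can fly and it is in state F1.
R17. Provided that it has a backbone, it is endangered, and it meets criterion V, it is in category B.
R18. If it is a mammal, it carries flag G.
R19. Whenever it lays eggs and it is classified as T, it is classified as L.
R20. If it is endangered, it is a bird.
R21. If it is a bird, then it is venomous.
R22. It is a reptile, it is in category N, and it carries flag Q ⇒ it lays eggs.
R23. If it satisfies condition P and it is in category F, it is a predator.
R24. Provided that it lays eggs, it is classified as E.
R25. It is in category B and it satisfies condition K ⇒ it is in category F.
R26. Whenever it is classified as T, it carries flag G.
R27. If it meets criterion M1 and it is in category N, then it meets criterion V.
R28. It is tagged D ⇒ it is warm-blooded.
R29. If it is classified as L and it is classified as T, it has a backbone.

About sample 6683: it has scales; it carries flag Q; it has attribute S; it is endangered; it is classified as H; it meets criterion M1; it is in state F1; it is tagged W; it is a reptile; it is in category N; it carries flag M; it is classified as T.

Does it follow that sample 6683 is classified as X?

Yes

By R4 (it is classified as H, it is in state F1): it has feathers.
By R14 (it carries flag M, it is classified as H): it satisfies condition P.
By R20 (it is endangered): it is a bird.
By R21 (it is a bird): it is venomous.
By R22 (it is a reptile, it is in category N, it carries flag Q): it lays eggs.
By R26 (it is classified as T): it carries flag G.
By R27 (it meets criterion M1, it is in category N): it meets criterion V.
By R1 (it has feathers, it is in state F1): it carries flag C.
By R3 (it is venomous, it satisfies condition P): it is warm-blooded.
By R10 (it carries flag C, it is in state F1): it can fly.
By R16 (it can fly, it is in state F1): it has gills.
By R19 (it lays eggs, it is classified as T): it is classified as L.
By R29 (it is classified as L, it is classified as T): it has a backbone.
By R2 (it is warm-blooded, it is classified as T): it satisfies condition K.
By R5 (it has gills): it is migratory.
By R17 (it has a backbone, it is endangered, it meets criterion V): it is in category B.
By R25 (it is in category B, it satisfies condition K): it is in category F.
By R11 (it is in category F, it is classified as H, it carries flag G): it is an invertebrate.
By R6 (it is an invertebrate, it is migratory): it meets criterion Y.
By R13 (it meets criterion Y): it is classified as X.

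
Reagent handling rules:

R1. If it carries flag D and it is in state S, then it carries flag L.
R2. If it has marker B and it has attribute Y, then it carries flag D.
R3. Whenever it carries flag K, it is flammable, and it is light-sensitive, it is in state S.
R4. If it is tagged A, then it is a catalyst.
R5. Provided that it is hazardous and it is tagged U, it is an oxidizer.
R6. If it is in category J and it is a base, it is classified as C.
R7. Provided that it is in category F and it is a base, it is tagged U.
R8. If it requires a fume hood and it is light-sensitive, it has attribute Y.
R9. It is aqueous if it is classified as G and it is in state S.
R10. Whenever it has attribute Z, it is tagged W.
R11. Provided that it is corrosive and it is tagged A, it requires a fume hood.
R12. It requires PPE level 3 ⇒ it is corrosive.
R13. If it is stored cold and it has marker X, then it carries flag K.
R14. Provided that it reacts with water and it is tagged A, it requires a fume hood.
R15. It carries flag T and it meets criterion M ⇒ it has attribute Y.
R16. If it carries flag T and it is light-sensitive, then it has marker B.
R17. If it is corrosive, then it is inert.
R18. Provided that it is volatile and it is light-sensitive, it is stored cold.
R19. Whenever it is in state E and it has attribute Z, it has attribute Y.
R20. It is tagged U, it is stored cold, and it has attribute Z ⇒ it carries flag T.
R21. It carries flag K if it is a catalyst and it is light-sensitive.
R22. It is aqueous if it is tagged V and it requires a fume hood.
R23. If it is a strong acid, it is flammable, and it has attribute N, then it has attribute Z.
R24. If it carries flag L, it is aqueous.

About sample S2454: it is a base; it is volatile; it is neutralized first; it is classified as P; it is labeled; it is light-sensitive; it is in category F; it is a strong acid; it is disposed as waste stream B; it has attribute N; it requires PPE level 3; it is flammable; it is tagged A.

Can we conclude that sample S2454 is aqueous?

Yes

By R4 (it is tagged A): it is a catalyst.
By R7 (it is in category F, it is a base): it is tagged U.
By R12 (it requires PPE level 3): it is corrosive.
By R18 (it is volatile, it is light-sensitive): it is stored cold.
By R21 (it is a catalyst, it is light-sensitive): it carries flag K.
By R23 (it is a strong acid, it is flammable, it has attribute N): it has attribute Z.
By R3 (it carries flag K, it is flammable, it is light-sensitive): it is in state S.
By R11 (it is corrosive, it is tagged A): it requires a fume hood.
By R20 (it is tagged U, it is stored cold, it has attribute Z): it carries flag T.
By R8 (it requires a fume hood, it is light-sensitive): it has attribute Y.
By R16 (it carries flag T, it is light-sensitive): it has marker B.
By R2 (it has marker B, it has attribute Y): it carries flag D.
By R1 (it carries flag D, it is in state S): it carries flag L.
By R24 (it carries flag L): it is aqueous.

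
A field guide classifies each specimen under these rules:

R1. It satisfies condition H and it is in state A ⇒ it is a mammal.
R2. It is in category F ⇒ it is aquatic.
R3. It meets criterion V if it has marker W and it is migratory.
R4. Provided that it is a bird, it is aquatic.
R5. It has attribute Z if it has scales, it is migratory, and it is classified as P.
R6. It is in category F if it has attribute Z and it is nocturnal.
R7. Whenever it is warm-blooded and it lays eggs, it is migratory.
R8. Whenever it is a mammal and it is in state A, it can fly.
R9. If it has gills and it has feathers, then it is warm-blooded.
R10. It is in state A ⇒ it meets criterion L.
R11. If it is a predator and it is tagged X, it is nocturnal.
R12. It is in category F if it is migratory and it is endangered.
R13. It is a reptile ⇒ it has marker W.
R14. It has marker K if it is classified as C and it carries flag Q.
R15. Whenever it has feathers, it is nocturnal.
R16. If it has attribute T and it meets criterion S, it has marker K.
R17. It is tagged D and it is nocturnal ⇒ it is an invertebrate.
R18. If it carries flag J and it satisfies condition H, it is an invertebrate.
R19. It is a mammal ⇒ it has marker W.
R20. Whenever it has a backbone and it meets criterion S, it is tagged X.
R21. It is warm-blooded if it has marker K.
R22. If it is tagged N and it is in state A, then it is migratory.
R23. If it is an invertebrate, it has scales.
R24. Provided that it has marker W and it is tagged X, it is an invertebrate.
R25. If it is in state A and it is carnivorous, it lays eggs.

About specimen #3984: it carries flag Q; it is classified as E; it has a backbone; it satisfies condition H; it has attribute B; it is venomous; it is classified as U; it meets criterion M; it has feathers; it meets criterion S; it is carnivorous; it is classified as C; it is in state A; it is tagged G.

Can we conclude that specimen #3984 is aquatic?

Forward chaining from the given facts derives: is a mammal, can fly, meets criterion L, has marker K, is nocturnal, has marker W, is tagged X, is warm-blooded, is an invertebrate, lays eggs, is migratory, has scales, meets criterion V.
Rules concluding "it is aquatic": R2 needs "it is in category F"; R4 needs "it is a bird" — none of these are established.

No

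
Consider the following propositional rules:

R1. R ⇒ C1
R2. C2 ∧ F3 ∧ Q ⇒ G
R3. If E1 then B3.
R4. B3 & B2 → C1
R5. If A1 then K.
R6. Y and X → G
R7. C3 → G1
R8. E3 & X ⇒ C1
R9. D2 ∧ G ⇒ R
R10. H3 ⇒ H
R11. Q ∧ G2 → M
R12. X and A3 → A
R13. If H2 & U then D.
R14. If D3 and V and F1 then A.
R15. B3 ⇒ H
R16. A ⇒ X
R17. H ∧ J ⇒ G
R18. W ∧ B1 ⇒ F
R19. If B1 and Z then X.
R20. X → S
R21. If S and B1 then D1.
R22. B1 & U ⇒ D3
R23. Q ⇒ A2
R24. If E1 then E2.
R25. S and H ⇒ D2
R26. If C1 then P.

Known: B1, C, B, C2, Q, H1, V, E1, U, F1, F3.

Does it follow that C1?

G  (by R2: C2, F3, Q)
B3  (by R3: E1)
H  (by R15: B3)
D3  (by R22: B1, U)
A  (by R14: D3, V, F1)
X  (by R16: A)
S  (by R20: X)
D2  (by R25: S, H)
R  (by R9: D2, G)
C1  (by R1: R)

Yes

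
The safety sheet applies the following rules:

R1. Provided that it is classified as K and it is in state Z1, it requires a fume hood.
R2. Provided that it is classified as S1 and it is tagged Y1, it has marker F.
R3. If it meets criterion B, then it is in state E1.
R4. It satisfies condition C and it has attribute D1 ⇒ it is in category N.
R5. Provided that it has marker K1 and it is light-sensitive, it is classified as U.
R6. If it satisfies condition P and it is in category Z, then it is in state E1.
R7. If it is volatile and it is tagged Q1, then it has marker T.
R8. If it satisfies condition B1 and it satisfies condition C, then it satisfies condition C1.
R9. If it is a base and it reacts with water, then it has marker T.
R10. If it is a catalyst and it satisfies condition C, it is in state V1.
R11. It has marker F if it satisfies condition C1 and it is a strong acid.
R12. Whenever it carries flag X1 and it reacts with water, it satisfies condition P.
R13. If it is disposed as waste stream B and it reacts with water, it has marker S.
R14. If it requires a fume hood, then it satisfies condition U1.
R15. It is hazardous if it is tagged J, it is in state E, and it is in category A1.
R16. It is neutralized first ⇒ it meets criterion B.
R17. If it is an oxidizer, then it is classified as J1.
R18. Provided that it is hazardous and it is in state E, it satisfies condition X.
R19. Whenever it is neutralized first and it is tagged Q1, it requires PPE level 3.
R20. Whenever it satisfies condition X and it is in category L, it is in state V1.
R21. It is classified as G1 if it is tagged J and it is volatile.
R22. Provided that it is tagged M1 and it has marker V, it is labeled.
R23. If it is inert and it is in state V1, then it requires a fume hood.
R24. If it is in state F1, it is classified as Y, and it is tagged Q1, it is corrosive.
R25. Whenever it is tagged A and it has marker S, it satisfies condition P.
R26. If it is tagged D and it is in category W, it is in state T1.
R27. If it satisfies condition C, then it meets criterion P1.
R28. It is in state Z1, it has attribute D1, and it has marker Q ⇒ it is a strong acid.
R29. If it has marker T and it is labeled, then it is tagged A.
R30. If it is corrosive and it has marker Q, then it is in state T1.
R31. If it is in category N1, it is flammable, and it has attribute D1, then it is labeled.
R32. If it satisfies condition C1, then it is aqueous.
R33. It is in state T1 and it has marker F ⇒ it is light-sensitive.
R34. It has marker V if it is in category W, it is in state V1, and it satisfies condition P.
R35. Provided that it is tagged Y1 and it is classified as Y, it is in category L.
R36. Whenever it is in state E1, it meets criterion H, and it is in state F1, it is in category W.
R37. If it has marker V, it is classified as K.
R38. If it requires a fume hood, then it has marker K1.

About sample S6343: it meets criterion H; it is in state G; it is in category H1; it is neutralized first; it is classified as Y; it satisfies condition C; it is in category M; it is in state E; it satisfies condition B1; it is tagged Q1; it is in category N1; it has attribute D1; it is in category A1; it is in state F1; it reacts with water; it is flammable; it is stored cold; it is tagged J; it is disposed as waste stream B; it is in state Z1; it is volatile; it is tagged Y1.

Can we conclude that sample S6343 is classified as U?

No

Forward chaining from the given facts derives: is in category N, has marker T, satisfies condition C1, has marker S, is hazardous, meets criterion B, satisfies condition X, requires PPE level 3, is classified as G1, is corrosive, meets criterion P1, is labeled, is aqueous, is in category L, is in state E1, is in state V1, is tagged A, is in category W, satisfies condition P, has marker V, is classified as K, requires a fume hood, satisfies condition U1, has marker K1.
The only rule concluding "it is classified as U" is R5, which needs "it is light-sensitive"; that is never established.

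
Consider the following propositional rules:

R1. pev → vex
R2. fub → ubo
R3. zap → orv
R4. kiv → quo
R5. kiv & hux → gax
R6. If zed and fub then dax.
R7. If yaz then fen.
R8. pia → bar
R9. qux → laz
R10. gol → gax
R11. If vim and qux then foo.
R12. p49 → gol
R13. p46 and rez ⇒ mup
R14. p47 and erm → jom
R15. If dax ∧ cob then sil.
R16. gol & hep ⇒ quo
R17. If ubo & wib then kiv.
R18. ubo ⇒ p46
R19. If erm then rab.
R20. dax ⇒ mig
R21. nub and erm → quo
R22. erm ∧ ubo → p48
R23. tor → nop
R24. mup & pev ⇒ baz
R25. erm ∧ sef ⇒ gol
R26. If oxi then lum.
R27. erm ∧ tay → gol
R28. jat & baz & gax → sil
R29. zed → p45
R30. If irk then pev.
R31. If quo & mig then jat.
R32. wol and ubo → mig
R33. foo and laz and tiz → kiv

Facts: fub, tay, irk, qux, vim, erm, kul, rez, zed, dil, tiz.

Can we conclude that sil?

ubo  (by R2: fub)
dax  (by R6: zed, fub)
laz  (by R9: qux)
foo  (by R11: vim, qux)
p46  (by R18: ubo)
mig  (by R20: dax)
gol  (by R27: erm, tay)
pev  (by R30: irk)
kiv  (by R33: foo, laz, tiz)
quo  (by R4: kiv)
gax  (by R10: gol)
mup  (by R13: p46, rez)
baz  (by R24: mup, pev)
jat  (by R31: quo, mig)
sil  (by R28: jat, baz, gax)

Yes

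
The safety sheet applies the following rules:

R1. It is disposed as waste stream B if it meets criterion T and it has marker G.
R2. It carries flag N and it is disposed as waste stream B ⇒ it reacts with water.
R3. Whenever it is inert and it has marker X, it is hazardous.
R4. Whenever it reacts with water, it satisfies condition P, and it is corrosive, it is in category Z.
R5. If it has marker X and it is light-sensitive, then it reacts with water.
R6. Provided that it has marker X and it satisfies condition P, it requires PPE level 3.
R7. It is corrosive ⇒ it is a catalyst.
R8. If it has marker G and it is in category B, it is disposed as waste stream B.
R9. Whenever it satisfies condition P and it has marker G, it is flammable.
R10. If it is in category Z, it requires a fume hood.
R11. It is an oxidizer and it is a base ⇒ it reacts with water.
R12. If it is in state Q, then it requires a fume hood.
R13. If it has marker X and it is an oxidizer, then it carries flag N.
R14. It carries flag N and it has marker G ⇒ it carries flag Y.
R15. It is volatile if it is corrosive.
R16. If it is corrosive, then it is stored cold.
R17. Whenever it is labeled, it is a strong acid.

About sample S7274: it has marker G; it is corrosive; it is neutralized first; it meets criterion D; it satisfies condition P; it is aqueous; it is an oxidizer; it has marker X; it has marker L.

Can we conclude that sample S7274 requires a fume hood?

Forward chaining from the given facts derives: requires PPE level 3, is a catalyst, is flammable, carries flag N, carries flag Y, is volatile, is stored cold.
Rules concluding "it requires a fume hood": R10 needs "it is in category Z"; R12 needs "it is in state Q" — none of these are established.

No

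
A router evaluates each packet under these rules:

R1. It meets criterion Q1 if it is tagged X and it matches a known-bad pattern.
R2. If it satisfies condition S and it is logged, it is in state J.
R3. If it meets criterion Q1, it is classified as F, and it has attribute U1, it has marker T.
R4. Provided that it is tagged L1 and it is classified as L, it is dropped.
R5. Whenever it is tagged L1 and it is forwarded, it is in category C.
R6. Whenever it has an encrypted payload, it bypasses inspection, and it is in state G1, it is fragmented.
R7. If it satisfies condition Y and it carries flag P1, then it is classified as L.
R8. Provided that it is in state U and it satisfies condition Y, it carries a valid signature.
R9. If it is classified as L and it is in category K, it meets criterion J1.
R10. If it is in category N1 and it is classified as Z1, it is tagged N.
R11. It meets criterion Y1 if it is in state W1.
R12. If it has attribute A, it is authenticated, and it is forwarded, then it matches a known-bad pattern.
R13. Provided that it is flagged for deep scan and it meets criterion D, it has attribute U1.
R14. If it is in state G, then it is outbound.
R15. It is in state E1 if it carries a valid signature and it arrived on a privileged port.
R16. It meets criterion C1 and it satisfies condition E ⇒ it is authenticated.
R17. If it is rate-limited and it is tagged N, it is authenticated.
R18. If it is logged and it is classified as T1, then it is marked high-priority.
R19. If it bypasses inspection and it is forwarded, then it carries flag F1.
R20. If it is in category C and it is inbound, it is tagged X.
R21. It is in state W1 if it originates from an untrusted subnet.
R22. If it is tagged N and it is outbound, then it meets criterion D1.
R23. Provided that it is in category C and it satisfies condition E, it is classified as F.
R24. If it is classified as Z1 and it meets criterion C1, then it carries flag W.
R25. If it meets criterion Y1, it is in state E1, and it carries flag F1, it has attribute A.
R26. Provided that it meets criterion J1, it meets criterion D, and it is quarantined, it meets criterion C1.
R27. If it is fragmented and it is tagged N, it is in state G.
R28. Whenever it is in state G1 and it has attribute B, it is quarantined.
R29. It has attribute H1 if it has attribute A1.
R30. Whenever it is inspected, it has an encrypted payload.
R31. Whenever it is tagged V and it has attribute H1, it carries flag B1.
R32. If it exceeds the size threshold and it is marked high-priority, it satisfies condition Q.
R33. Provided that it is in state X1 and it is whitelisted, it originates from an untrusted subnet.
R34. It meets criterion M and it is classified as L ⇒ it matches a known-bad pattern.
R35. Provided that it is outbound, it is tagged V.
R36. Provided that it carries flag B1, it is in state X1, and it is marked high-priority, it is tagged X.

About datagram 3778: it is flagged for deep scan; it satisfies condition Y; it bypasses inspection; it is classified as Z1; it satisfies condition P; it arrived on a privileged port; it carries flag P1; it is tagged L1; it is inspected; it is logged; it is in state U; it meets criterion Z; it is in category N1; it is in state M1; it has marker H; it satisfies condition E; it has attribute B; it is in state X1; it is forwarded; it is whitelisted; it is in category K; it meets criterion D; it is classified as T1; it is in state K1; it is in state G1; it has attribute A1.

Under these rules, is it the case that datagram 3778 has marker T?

By R5 (it is tagged L1, it is forwarded): it is in category C.
By R7 (it satisfies condition Y, it carries flag P1): it is classified as L.
By R8 (it is in state U, it satisfies condition Y): it carries a valid signature.
By R9 (it is classified as L, it is in category K): it meets criterion J1.
By R10 (it is in category N1, it is classified as Z1): it is tagged N.
By R13 (it is flagged for deep scan, it meets criterion D): it has attribute U1.
By R15 (it carries a valid signature, it arrived on a privileged port): it is in state E1.
By R18 (it is logged, it is classified as T1): it is marked high-priority.
By R19 (it bypasses inspection, it is forwarded): it carries flag F1.
By R23 (it is in category C, it satisfies condition E): it is classified as F.
By R28 (it is in state G1, it has attribute B): it is quarantined.
By R29 (it has attribute A1): it has attribute H1.
By R30 (it is inspected): it has an encrypted payload.
By R33 (it is in state X1, it is whitelisted): it originates from an untrusted subnet.
By R6 (it has an encrypted payload, it bypasses inspection, it is in state G1): it is fragmented.
By R21 (it originates from an untrusted subnet): it is in state W1.
By R26 (it meets criterion J1, it meets criterion D, it is quarantined): it meets criterion C1.
By R27 (it is fragmented, it is tagged N): it is in state G.
By R11 (it is in state W1): it meets criterion Y1.
By R14 (it is in state G): it is outbound.
By R16 (it meets criterion C1, it satisfies condition E): it is authenticated.
By R25 (it meets criterion Y1, it is in state E1, it carries flag F1): it has attribute A.
By R35 (it is outbound): it is tagged V.
By R12 (it has attribute A, it is authenticated, it is forwarded): it matches a known-bad pattern.
By R31 (it is tagged V, it has attribute H1): it carries flag B1.
By R36 (it carries flag B1, it is in state X1, it is marked high-priority): it is tagged X.
By R1 (it is tagged X, it matches a known-bad pattern): it meets criterion Q1.
By R3 (it meets criterion Q1, it is classified as F, it has attribute U1): it has marker T.

Yes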